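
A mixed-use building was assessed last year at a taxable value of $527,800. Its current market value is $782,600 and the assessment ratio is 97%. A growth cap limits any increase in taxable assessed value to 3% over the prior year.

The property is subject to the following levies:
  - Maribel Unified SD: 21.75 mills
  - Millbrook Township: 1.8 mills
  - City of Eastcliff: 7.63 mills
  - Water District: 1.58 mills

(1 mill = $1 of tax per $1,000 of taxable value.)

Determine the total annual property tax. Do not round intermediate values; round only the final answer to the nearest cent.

$17,809.45

Uncapped assessed value = $782,600 × 0.97 = $759,122
Cap limit = $527,800 × 1.03 = $543,634
Taxable assessed value = min($759,122, $543,634) = $543,634 (cap binds)
Maribel Unified SD: $543,634 × 0.02175 = $11,824.0395
Millbrook Township: $543,634 × 0.0018 = $978.5412
City of Eastcliff: $543,634 × 0.00763 = $4,147.92742
Water District: $543,634 × 0.00158 = $858.94172
Total = $17,809.44984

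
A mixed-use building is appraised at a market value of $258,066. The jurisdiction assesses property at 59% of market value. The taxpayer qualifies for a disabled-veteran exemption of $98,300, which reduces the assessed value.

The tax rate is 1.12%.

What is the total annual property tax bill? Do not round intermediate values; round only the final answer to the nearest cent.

Assessed value = $258,066 × 0.59 = $152,258.94
Taxable value = $152,258.94 − $98,300 = $53,958.94
Tax = $53,958.94 × 0.0112 = $604.340128

$604.34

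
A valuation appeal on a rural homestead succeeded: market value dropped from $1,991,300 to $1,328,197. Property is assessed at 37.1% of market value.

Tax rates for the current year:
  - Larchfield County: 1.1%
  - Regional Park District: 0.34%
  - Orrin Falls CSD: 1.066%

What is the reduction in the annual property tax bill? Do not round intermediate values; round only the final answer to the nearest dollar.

$6,165

Old assessed value = $1,991,300 × 0.371 = $738,772.3
New assessed value = $1,328,197 × 0.371 = $492,761.087
Combined rate = 0.011 + 0.0034 + 0.01066 = 0.02506
Old tax = $738,772.3 × 0.02506 = $18,513.633838
New tax = $492,761.087 × 0.02506 = $12,348.59284022
Reduction = $18,513.633838 − $12,348.59284022 = $6,165.04099778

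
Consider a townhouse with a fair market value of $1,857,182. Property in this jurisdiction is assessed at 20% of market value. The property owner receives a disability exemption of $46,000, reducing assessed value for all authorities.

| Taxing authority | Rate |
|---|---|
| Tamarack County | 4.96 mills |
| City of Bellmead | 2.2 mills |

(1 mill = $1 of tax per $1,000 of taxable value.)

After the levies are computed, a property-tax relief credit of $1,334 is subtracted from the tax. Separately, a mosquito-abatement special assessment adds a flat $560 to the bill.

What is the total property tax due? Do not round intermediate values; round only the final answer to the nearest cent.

Assessed value = $1,857,182 × 0.2 = $371,436.4
Taxable value = $371,436.4 − $46,000 = $325,436.4
Tamarack County: $325,436.4 × 0.00496 = $1,614.164544
City of Bellmead: $325,436.4 × 0.0022 = $715.96008
Levies subtotal = $2,330.124624
After credit = $2,330.124624 − $1,334 = $996.124624
Total = $996.124624 + $560 = $1,556.124624

$1,556.12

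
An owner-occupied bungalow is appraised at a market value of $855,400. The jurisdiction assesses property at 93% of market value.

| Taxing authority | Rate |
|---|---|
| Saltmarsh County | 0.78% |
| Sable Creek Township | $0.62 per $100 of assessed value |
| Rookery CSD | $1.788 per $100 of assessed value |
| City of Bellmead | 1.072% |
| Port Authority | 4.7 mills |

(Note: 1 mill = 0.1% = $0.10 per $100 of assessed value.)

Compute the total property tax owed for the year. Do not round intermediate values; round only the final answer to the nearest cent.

$37,628.19

Assessed value = $855,400 × 0.93 = $795,522
Saltmarsh County: $795,522 × 0.0078 = $6,205.0716
Sable Creek Township: $795,522 × 0.0062 = $4,932.2364
Rookery CSD: $795,522 × 0.01788 = $14,223.93336
City of Bellmead: $795,522 × 0.01072 = $8,527.99584
Port Authority: $795,522 × 0.0047 = $3,738.9534
Total = $37,628.1906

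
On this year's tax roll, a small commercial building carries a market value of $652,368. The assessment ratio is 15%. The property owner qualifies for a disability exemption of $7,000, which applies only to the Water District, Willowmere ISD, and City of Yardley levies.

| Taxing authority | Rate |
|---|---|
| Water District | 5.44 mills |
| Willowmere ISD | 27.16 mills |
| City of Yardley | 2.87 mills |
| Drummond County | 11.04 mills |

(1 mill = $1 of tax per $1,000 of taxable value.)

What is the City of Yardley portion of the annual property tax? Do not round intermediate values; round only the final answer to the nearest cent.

$260.75

Assessed value = $652,368 × 0.15 = $97,855.2
City of Yardley taxable value = $97,855.2 − $7,000 = $90,855.2
City of Yardley levy = $90,855.2 × 0.00287 = $260.754424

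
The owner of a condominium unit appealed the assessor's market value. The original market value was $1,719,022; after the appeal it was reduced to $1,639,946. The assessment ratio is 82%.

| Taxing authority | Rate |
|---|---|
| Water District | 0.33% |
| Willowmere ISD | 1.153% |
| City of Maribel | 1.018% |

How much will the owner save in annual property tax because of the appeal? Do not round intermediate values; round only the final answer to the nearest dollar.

$1,622

Old assessed value = $1,719,022 × 0.82 = $1,409,598.04
New assessed value = $1,639,946 × 0.82 = $1,344,755.72
Combined rate = 0.0033 + 0.01153 + 0.01018 = 0.02501
Old tax = $1,409,598.04 × 0.02501 = $35,254.0469804
New tax = $1,344,755.72 × 0.02501 = $33,632.3405572
Reduction = $35,254.0469804 − $33,632.3405572 = $1,621.7064232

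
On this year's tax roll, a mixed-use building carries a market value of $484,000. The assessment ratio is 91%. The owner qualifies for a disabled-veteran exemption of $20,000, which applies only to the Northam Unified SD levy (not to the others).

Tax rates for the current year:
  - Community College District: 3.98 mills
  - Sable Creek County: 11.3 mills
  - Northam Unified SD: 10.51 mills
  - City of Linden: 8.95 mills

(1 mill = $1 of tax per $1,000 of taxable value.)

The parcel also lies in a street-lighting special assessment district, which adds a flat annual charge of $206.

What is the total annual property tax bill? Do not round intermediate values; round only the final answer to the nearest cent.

$15,296.69

Assessed value = $484,000 × 0.91 = $440,440
Community College District: $440,440 × 0.00398 = $1,752.9512
Sable Creek County: $440,440 × 0.0113 = $4,976.972
Northam Unified SD: ($440,440 − $20,000) × 0.01051 = $420,440 × 0.01051 = $4,418.8244
City of Linden: $440,440 × 0.00895 = $3,941.938
Levies subtotal = $15,090.6856
Total = $15,090.6856 + $206 = $15,296.6856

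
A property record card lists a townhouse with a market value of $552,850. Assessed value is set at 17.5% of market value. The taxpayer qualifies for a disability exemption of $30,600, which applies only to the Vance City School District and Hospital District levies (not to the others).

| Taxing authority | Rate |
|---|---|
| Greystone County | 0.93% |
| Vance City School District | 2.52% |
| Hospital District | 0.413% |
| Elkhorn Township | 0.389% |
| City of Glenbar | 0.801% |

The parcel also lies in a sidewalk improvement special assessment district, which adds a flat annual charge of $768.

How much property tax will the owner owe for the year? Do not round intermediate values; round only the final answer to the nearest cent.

Assessed value = $552,850 × 0.175 = $96,748.75
Greystone County: $96,748.75 × 0.0093 = $899.763375
Vance City School District: ($96,748.75 − $30,600) × 0.0252 = $66,148.75 × 0.0252 = $1,666.9485
Hospital District: ($96,748.75 − $30,600) × 0.00413 = $66,148.75 × 0.00413 = $273.1943375
Elkhorn Township: $96,748.75 × 0.00389 = $376.3526375
City of Glenbar: $96,748.75 × 0.00801 = $774.9574875
Levies subtotal = $3,991.2163375
Total = $3,991.2163375 + $768 = $4,759.2163375

$4,759.22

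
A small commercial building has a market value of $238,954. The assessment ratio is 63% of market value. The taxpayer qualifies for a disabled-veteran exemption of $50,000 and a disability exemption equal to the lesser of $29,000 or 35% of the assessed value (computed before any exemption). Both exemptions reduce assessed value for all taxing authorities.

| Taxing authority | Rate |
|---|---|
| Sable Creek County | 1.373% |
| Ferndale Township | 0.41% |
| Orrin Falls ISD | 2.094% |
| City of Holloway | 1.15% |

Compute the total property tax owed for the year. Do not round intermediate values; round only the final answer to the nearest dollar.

$3,596

Assessed value = $238,954 × 0.63 = $150,541.02
Disability exemption = min($29,000, 35% × $150,541.02) = min($29,000, $52,689.357) = $29,000 (dollar cap binds)
Taxable value = $150,541.02 − $50,000 − $29,000 = $71,541.02
Sable Creek County: $71,541.02 × 0.01373 = $982.2582046
Ferndale Township: $71,541.02 × 0.0041 = $293.318182
Orrin Falls ISD: $71,541.02 × 0.02094 = $1,498.0689588
City of Holloway: $71,541.02 × 0.0115 = $822.72173
Total = $3,596.3670754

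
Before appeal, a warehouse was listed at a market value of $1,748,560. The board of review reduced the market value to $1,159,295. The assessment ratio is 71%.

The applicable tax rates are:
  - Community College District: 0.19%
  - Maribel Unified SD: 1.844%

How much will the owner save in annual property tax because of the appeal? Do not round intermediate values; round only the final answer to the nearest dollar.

$8,510

Old assessed value = $1,748,560 × 0.71 = $1,241,477.6
New assessed value = $1,159,295 × 0.71 = $823,099.45
Combined rate = 0.0019 + 0.01844 = 0.02034
Old tax = $1,241,477.6 × 0.02034 = $25,251.654384
New tax = $823,099.45 × 0.02034 = $16,741.842813
Reduction = $25,251.654384 − $16,741.842813 = $8,509.811571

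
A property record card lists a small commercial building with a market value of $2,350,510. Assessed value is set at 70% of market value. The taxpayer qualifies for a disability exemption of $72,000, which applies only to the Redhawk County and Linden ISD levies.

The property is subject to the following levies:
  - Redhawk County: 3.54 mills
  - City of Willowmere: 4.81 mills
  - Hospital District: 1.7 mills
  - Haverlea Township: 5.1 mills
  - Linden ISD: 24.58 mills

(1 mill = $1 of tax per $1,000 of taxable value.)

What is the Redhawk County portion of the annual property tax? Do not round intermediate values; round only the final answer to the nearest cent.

Assessed value = $2,350,510 × 0.7 = $1,645,357
Redhawk County taxable value = $1,645,357 − $72,000 = $1,573,357
Redhawk County levy = $1,573,357 × 0.00354 = $5,569.68378

$5,569.68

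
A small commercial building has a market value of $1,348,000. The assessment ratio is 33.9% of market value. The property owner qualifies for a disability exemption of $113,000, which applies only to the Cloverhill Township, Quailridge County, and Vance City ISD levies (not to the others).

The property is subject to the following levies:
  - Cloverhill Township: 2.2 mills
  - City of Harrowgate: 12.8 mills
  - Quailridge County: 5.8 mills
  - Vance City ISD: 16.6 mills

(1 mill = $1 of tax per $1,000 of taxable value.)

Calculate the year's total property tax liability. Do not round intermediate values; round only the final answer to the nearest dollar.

$14,311

Assessed value = $1,348,000 × 0.339 = $456,972
Cloverhill Township: ($456,972 − $113,000) × 0.0022 = $343,972 × 0.0022 = $756.7384
City of Harrowgate: $456,972 × 0.0128 = $5,849.2416
Quailridge County: ($456,972 − $113,000) × 0.0058 = $343,972 × 0.0058 = $1,995.0376
Vance City ISD: ($456,972 − $113,000) × 0.0166 = $343,972 × 0.0166 = $5,709.9352
Total = $14,310.9528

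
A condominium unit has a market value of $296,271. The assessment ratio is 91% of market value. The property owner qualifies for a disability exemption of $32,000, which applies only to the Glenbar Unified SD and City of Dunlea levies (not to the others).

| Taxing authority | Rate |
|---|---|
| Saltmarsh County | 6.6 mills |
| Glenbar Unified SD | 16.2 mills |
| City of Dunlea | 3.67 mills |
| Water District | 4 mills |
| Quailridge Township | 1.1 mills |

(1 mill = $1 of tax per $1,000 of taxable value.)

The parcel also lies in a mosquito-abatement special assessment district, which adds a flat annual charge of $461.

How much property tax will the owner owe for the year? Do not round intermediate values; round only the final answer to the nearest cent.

$8,336.64

Assessed value = $296,271 × 0.91 = $269,606.61
Saltmarsh County: $269,606.61 × 0.0066 = $1,779.403626
Glenbar Unified SD: ($269,606.61 − $32,000) × 0.0162 = $237,606.61 × 0.0162 = $3,849.227082
City of Dunlea: ($269,606.61 − $32,000) × 0.00367 = $237,606.61 × 0.00367 = $872.0162587
Water District: $269,606.61 × 0.004 = $1,078.42644
Quailridge Township: $269,606.61 × 0.0011 = $296.567271
Levies subtotal = $7,875.6406777
Total = $7,875.6406777 + $461 = $8,336.6406777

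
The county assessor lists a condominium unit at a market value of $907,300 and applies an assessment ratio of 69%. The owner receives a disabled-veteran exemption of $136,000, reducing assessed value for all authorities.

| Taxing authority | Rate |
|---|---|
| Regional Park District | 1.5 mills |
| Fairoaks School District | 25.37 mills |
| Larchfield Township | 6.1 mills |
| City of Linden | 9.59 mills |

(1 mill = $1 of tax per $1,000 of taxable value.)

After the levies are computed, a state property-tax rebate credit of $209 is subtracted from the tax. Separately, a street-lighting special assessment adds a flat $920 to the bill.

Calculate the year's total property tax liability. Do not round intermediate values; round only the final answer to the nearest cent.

$21,566.97

Assessed value = $907,300 × 0.69 = $626,037
Taxable value = $626,037 − $136,000 = $490,037
Regional Park District: $490,037 × 0.0015 = $735.0555
Fairoaks School District: $490,037 × 0.02537 = $12,432.23869
Larchfield Township: $490,037 × 0.0061 = $2,989.2257
City of Linden: $490,037 × 0.00959 = $4,699.45483
Levies subtotal = $20,855.97472
After credit = $20,855.97472 − $209 = $20,646.97472
Total = $20,646.97472 + $920 = $21,566.97472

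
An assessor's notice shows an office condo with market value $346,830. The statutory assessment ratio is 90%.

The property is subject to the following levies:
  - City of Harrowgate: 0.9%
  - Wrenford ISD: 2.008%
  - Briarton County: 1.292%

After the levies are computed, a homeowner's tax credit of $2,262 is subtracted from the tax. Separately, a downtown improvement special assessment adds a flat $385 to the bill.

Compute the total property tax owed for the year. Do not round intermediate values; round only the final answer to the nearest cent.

$11,233.17

Assessed value = $346,830 × 0.9 = $312,147
City of Harrowgate: $312,147 × 0.009 = $2,809.323
Wrenford ISD: $312,147 × 0.02008 = $6,267.91176
Briarton County: $312,147 × 0.01292 = $4,032.93924
Levies subtotal = $13,110.174
After credit = $13,110.174 − $2,262 = $10,848.174
Total = $10,848.174 + $385 = $11,233.174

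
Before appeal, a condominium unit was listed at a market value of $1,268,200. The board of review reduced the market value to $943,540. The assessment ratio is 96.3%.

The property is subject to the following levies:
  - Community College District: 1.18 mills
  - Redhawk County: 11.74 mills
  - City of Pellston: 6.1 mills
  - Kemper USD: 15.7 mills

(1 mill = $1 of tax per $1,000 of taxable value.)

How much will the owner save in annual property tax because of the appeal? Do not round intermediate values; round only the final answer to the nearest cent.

$10,855.12

Old assessed value = $1,268,200 × 0.963 = $1,221,276.6
New assessed value = $943,540 × 0.963 = $908,629.02
Combined rate = 0.00118 + 0.01174 + 0.0061 + 0.0157 = 0.03472
Old tax = $1,221,276.6 × 0.03472 = $42,402.723552
New tax = $908,629.02 × 0.03472 = $31,547.5995744
Reduction = $42,402.723552 − $31,547.5995744 = $10,855.1239776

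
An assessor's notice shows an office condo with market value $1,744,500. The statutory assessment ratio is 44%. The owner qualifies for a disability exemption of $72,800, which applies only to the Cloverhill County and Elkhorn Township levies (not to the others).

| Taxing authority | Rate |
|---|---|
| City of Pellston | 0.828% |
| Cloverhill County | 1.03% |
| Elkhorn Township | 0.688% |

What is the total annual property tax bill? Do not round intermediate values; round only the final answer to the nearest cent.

Assessed value = $1,744,500 × 0.44 = $767,580
City of Pellston: $767,580 × 0.00828 = $6,355.5624
Cloverhill County: ($767,580 − $72,800) × 0.0103 = $694,780 × 0.0103 = $7,156.234
Elkhorn Township: ($767,580 − $72,800) × 0.00688 = $694,780 × 0.00688 = $4,780.0864
Total = $18,291.8828

$18,291.88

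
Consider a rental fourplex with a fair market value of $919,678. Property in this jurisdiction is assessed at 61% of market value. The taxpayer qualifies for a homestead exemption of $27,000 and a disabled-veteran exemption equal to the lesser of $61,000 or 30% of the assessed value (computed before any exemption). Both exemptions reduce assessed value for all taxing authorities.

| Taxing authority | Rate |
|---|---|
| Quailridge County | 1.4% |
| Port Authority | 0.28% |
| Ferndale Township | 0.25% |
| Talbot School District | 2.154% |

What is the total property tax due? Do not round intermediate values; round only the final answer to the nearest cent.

$19,317.47

Assessed value = $919,678 × 0.61 = $561,003.58
Disabled-veteran exemption = min($61,000, 30% × $561,003.58) = min($61,000, $168,301.074) = $61,000 (dollar cap binds)
Taxable value = $561,003.58 − $27,000 − $61,000 = $473,003.58
Quailridge County: $473,003.58 × 0.014 = $6,622.05012
Port Authority: $473,003.58 × 0.0028 = $1,324.410024
Ferndale Township: $473,003.58 × 0.0025 = $1,182.50895
Talbot School District: $473,003.58 × 0.02154 = $10,188.4971132
Total = $19,317.4662072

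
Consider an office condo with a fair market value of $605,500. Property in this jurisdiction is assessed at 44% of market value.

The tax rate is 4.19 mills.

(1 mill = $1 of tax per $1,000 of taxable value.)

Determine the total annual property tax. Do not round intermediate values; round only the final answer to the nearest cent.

Assessed value = $605,500 × 0.44 = $266,420
Tax = $266,420 × 0.00419 = $1,116.2998

$1,116.30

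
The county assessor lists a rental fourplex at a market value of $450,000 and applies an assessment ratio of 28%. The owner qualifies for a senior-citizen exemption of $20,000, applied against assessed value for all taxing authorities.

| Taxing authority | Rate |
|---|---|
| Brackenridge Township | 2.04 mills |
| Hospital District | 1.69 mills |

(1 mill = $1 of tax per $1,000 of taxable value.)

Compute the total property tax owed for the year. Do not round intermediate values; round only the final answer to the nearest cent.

Assessed value = $450,000 × 0.28 = $126,000
Taxable value = $126,000 − $20,000 = $106,000
Brackenridge Township: $106,000 × 0.00204 = $216.24
Hospital District: $106,000 × 0.00169 = $179.14
Total = $216.24 + $179.14 = $395.38

$395.38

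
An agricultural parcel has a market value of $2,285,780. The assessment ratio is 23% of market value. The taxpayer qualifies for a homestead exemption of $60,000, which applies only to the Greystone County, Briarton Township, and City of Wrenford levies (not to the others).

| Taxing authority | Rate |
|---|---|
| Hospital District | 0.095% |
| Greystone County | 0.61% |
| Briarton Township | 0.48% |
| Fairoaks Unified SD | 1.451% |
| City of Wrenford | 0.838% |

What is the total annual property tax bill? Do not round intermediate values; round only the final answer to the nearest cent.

$17,107.04

Assessed value = $2,285,780 × 0.23 = $525,729.4
Hospital District: $525,729.4 × 0.00095 = $499.44293
Greystone County: ($525,729.4 − $60,000) × 0.0061 = $465,729.4 × 0.0061 = $2,840.94934
Briarton Township: ($525,729.4 − $60,000) × 0.0048 = $465,729.4 × 0.0048 = $2,235.50112
Fairoaks Unified SD: $525,729.4 × 0.01451 = $7,628.333594
City of Wrenford: ($525,729.4 − $60,000) × 0.00838 = $465,729.4 × 0.00838 = $3,902.812372
Total = $17,107.039356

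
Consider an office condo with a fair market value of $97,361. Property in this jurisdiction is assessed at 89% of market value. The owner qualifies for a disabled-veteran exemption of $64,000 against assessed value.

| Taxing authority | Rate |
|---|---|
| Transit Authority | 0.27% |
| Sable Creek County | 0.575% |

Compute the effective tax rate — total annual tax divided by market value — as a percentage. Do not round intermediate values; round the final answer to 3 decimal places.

Assessed value = $97,361 × 0.89 = $86,651.29
Taxable value = $86,651.29 − $64,000 = $22,651.29
Transit Authority: $22,651.29 × 0.0027 = $61.158483
Sable Creek County: $22,651.29 × 0.00575 = $130.2449175
Total tax = $191.4034005
Effective rate = $191.4034005 ÷ $97,361 = 0.197% of market value

0.197%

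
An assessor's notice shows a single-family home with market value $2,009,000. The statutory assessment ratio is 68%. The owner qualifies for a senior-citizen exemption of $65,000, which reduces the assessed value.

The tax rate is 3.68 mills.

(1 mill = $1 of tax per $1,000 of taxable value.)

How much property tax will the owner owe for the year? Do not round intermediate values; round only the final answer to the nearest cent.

$4,788.12

Assessed value = $2,009,000 × 0.68 = $1,366,120
Taxable value = $1,366,120 − $65,000 = $1,301,120
Tax = $1,301,120 × 0.00368 = $4,788.1216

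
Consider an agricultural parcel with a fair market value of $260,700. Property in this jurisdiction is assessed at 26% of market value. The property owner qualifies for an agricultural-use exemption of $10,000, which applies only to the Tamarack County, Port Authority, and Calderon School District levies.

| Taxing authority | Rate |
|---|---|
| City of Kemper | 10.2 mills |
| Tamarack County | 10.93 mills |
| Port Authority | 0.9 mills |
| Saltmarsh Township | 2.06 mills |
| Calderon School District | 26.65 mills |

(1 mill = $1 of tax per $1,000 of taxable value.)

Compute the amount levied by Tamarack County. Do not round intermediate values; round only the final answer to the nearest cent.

Assessed value = $260,700 × 0.26 = $67,782
Tamarack County taxable value = $67,782 − $10,000 = $57,782
Tamarack County levy = $57,782 × 0.01093 = $631.55726

$631.56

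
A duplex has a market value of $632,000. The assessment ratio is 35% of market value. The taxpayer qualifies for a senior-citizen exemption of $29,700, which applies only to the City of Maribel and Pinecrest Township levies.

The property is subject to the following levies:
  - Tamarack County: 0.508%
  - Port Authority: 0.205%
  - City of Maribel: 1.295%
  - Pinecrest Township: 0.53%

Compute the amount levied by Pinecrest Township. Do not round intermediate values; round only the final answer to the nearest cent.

Assessed value = $632,000 × 0.35 = $221,200
Pinecrest Township taxable value = $221,200 − $29,700 = $191,500
Pinecrest Township levy = $191,500 × 0.0053 = $1,014.95

$1,014.95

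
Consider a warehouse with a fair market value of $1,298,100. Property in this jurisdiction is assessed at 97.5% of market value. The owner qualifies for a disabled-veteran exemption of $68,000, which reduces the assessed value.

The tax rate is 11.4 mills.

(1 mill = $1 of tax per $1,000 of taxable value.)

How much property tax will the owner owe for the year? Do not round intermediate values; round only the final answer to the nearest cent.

Assessed value = $1,298,100 × 0.975 = $1,265,647.5
Taxable value = $1,265,647.5 − $68,000 = $1,197,647.5
Tax = $1,197,647.5 × 0.0114 = $13,653.1815

$13,653.18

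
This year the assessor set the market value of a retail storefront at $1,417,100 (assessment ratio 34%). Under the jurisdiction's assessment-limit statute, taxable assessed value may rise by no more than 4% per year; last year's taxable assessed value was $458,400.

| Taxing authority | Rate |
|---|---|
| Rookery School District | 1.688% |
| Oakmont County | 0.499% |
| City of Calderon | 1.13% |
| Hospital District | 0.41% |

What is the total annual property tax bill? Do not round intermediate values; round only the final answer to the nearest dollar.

$17,768

Uncapped assessed value = $1,417,100 × 0.34 = $481,814
Cap limit = $458,400 × 1.04 = $476,736
Taxable assessed value = min($481,814, $476,736) = $476,736 (cap binds)
Rookery School District: $476,736 × 0.01688 = $8,047.30368
Oakmont County: $476,736 × 0.00499 = $2,378.91264
City of Calderon: $476,736 × 0.0113 = $5,387.1168
Hospital District: $476,736 × 0.0041 = $1,954.6176
Total = $17,767.95072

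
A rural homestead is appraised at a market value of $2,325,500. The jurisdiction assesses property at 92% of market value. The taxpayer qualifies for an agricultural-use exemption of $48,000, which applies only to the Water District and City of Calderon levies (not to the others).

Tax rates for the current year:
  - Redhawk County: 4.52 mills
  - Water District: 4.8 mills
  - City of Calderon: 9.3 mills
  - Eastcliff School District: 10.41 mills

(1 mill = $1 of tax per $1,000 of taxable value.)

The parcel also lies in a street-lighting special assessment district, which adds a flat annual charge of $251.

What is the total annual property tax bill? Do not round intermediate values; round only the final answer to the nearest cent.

Assessed value = $2,325,500 × 0.92 = $2,139,460
Redhawk County: $2,139,460 × 0.00452 = $9,670.3592
Water District: ($2,139,460 − $48,000) × 0.0048 = $2,091,460 × 0.0048 = $10,039.008
City of Calderon: ($2,139,460 − $48,000) × 0.0093 = $2,091,460 × 0.0093 = $19,450.578
Eastcliff School District: $2,139,460 × 0.01041 = $22,271.7786
Levies subtotal = $61,431.7238
Total = $61,431.7238 + $251 = $61,682.7238

$61,682.72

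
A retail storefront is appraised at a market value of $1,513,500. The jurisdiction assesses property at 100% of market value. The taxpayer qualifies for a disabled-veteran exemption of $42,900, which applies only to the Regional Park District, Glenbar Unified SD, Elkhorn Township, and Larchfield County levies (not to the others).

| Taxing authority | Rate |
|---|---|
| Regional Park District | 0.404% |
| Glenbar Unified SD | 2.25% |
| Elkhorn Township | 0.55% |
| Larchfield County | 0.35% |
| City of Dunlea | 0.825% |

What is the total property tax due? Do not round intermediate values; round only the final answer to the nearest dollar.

$64,751

Assessed value = $1,513,500 × 1 = $1,513,500
Regional Park District: ($1,513,500 − $42,900) × 0.00404 = $1,470,600 × 0.00404 = $5,941.224
Glenbar Unified SD: ($1,513,500 − $42,900) × 0.0225 = $1,470,600 × 0.0225 = $33,088.5
Elkhorn Township: ($1,513,500 − $42,900) × 0.0055 = $1,470,600 × 0.0055 = $8,088.3
Larchfield County: ($1,513,500 − $42,900) × 0.0035 = $1,470,600 × 0.0035 = $5,147.1
City of Dunlea: $1,513,500 × 0.00825 = $12,486.375
Total = $64,751.499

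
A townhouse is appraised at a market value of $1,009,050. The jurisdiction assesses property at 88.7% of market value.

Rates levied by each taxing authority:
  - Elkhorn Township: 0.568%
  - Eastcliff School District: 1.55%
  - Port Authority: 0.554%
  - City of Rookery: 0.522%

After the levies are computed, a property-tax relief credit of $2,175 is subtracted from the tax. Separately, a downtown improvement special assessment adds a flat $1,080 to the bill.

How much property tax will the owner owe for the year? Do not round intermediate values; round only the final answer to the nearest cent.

Assessed value = $1,009,050 × 0.887 = $895,027.35
Elkhorn Township: $895,027.35 × 0.00568 = $5,083.755348
Eastcliff School District: $895,027.35 × 0.0155 = $13,872.923925
Port Authority: $895,027.35 × 0.00554 = $4,958.451519
City of Rookery: $895,027.35 × 0.00522 = $4,672.042767
Levies subtotal = $28,587.173559
After credit = $28,587.173559 − $2,175 = $26,412.173559
Total = $26,412.173559 + $1,080 = $27,492.173559

$27,492.17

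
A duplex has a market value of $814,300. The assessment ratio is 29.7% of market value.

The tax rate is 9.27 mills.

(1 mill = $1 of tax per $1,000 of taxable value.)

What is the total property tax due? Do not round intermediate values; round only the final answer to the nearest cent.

$2,241.92

Assessed value = $814,300 × 0.297 = $241,847.1
Tax = $241,847.1 × 0.00927 = $2,241.922617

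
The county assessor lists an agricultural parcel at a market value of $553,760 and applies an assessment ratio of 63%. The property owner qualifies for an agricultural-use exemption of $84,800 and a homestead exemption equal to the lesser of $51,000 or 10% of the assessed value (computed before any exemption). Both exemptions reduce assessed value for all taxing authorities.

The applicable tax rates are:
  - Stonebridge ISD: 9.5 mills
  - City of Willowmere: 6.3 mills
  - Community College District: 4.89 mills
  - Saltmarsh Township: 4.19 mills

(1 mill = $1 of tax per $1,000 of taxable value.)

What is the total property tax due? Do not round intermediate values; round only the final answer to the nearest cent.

Assessed value = $553,760 × 0.63 = $348,868.8
Homestead exemption = min($51,000, 10% × $348,868.8) = min($51,000, $34,886.88) = $34,886.88 (percentage binds)
Taxable value = $348,868.8 − $84,800 − $34,886.88 = $229,181.92
Stonebridge ISD: $229,181.92 × 0.0095 = $2,177.22824
City of Willowmere: $229,181.92 × 0.0063 = $1,443.846096
Community College District: $229,181.92 × 0.00489 = $1,120.6995888
Saltmarsh Township: $229,181.92 × 0.00419 = $960.2722448
Total = $5,702.0461696

$5,702.05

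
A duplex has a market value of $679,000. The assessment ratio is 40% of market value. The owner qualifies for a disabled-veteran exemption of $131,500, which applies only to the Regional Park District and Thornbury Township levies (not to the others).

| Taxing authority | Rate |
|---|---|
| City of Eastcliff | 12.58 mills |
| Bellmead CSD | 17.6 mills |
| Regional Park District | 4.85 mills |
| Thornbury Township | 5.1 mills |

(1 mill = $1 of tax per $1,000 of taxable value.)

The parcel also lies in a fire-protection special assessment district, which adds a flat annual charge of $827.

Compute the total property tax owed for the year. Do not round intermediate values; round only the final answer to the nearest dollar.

$10,418

Assessed value = $679,000 × 0.4 = $271,600
City of Eastcliff: $271,600 × 0.01258 = $3,416.728
Bellmead CSD: $271,600 × 0.0176 = $4,780.16
Regional Park District: ($271,600 − $131,500) × 0.00485 = $140,100 × 0.00485 = $679.485
Thornbury Township: ($271,600 − $131,500) × 0.0051 = $140,100 × 0.0051 = $714.51
Levies subtotal = $9,590.883
Total = $9,590.883 + $827 = $10,417.883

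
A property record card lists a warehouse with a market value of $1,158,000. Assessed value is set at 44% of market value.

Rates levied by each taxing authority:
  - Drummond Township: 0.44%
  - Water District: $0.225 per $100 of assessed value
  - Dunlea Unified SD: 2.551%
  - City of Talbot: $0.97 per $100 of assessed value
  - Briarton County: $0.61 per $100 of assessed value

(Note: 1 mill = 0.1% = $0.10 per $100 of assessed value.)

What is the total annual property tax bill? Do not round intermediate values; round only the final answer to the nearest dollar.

Assessed value = $1,158,000 × 0.44 = $509,520
Drummond Township: $509,520 × 0.0044 = $2,241.888
Water District: $509,520 × 0.00225 = $1,146.42
Dunlea Unified SD: $509,520 × 0.02551 = $12,997.8552
City of Talbot: $509,520 × 0.0097 = $4,942.344
Briarton County: $509,520 × 0.0061 = $3,108.072
Total = $24,436.5792

$24,437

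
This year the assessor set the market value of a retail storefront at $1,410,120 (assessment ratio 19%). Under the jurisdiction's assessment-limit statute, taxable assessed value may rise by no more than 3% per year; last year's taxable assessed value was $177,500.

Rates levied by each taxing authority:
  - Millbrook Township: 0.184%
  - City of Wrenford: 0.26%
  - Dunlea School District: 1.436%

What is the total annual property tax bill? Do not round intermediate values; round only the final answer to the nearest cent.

Uncapped assessed value = $1,410,120 × 0.19 = $267,922.8
Cap limit = $177,500 × 1.03 = $182,825
Taxable assessed value = min($267,922.8, $182,825) = $182,825 (cap binds)
Millbrook Township: $182,825 × 0.00184 = $336.398
City of Wrenford: $182,825 × 0.0026 = $475.345
Dunlea School District: $182,825 × 0.01436 = $2,625.367
Total = $3,437.11

$3,437.11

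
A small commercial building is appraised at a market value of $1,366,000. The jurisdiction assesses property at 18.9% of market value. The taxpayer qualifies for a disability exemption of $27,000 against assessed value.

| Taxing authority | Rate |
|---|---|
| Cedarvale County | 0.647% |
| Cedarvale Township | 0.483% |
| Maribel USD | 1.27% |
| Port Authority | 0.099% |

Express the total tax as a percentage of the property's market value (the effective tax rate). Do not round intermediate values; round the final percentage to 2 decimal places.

Assessed value = $1,366,000 × 0.189 = $258,174
Taxable value = $258,174 − $27,000 = $231,174
Cedarvale County: $231,174 × 0.00647 = $1,495.69578
Cedarvale Township: $231,174 × 0.00483 = $1,116.57042
Maribel USD: $231,174 × 0.0127 = $2,935.9098
Port Authority: $231,174 × 0.00099 = $228.86226
Total tax = $5,777.03826
Effective rate = $5,777.03826 ÷ $1,366,000 = 0.42% of market value

0.42%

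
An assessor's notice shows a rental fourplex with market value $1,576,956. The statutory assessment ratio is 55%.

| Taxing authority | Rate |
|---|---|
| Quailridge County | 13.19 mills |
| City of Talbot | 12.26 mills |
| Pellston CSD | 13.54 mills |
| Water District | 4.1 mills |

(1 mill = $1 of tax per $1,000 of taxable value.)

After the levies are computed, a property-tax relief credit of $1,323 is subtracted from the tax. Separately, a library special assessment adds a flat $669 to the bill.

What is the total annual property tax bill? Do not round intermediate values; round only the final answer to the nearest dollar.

Assessed value = $1,576,956 × 0.55 = $867,325.8
Quailridge County: $867,325.8 × 0.01319 = $11,440.027302
City of Talbot: $867,325.8 × 0.01226 = $10,633.414308
Pellston CSD: $867,325.8 × 0.01354 = $11,743.591332
Water District: $867,325.8 × 0.0041 = $3,556.03578
Levies subtotal = $37,373.068722
After credit = $37,373.068722 − $1,323 = $36,050.068722
Total = $36,050.068722 + $669 = $36,719.068722

$36,719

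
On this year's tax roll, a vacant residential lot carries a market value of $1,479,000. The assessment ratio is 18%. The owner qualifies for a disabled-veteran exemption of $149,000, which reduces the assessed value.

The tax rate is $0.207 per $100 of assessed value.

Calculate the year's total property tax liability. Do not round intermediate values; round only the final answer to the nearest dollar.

$243

Assessed value = $1,479,000 × 0.18 = $266,220
Taxable value = $266,220 − $149,000 = $117,220
Tax = $117,220 × 0.00207 = $242.6454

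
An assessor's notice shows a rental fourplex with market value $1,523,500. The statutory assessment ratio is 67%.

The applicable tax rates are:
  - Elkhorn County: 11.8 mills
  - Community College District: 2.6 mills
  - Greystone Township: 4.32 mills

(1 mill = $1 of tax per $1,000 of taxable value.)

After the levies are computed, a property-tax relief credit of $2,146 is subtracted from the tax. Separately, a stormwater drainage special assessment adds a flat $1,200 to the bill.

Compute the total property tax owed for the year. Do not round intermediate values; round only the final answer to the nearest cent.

$18,162.35

Assessed value = $1,523,500 × 0.67 = $1,020,745
Elkhorn County: $1,020,745 × 0.0118 = $12,044.791
Community College District: $1,020,745 × 0.0026 = $2,653.937
Greystone Township: $1,020,745 × 0.00432 = $4,409.6184
Levies subtotal = $19,108.3464
After credit = $19,108.3464 − $2,146 = $16,962.3464
Total = $16,962.3464 + $1,200 = $18,162.3464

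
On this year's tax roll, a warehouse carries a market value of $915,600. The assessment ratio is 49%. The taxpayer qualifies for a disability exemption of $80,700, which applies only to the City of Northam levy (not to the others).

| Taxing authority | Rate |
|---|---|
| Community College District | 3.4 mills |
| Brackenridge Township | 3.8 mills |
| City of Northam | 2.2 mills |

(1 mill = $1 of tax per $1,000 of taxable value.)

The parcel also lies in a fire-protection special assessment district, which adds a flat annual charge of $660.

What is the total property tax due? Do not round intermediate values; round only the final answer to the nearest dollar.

$4,700

Assessed value = $915,600 × 0.49 = $448,644
Community College District: $448,644 × 0.0034 = $1,525.3896
Brackenridge Township: $448,644 × 0.0038 = $1,704.8472
City of Northam: ($448,644 − $80,700) × 0.0022 = $367,944 × 0.0022 = $809.4768
Levies subtotal = $4,039.7136
Total = $4,039.7136 + $660 = $4,699.7136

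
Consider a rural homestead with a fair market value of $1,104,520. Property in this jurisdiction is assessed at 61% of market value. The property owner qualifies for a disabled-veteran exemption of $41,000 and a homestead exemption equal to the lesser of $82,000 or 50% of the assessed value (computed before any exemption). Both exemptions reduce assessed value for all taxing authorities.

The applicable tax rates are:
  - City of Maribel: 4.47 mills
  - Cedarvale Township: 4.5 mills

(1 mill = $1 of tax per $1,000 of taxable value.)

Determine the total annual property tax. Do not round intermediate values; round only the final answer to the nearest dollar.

Assessed value = $1,104,520 × 0.61 = $673,757.2
Homestead exemption = min($82,000, 50% × $673,757.2) = min($82,000, $336,878.6) = $82,000 (dollar cap binds)
Taxable value = $673,757.2 − $41,000 − $82,000 = $550,757.2
City of Maribel: $550,757.2 × 0.00447 = $2,461.884684
Cedarvale Township: $550,757.2 × 0.0045 = $2,478.4074
Total = $4,940.292084

$4,940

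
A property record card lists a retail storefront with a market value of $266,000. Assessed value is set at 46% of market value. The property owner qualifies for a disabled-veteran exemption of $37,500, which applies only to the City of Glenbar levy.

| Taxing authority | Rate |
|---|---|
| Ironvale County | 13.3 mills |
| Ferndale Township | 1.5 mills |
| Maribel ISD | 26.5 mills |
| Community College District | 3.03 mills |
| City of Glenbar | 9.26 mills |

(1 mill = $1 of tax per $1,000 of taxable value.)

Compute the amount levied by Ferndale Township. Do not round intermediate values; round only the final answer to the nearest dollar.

$184

Assessed value = $266,000 × 0.46 = $122,360
Ferndale Township taxable value = $122,360 (exemption does not apply)
Ferndale Township levy = $122,360 × 0.0015 = $183.54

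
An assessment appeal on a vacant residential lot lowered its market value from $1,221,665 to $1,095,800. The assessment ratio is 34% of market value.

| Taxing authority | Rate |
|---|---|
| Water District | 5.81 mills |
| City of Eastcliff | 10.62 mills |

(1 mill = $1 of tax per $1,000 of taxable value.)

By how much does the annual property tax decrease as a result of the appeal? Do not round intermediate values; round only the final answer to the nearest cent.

$703.11

Old assessed value = $1,221,665 × 0.34 = $415,366.1
New assessed value = $1,095,800 × 0.34 = $372,572
Combined rate = 0.00581 + 0.01062 = 0.01643
Old tax = $415,366.1 × 0.01643 = $6,824.465023
New tax = $372,572 × 0.01643 = $6,121.35796
Reduction = $6,824.465023 − $6,121.35796 = $703.107063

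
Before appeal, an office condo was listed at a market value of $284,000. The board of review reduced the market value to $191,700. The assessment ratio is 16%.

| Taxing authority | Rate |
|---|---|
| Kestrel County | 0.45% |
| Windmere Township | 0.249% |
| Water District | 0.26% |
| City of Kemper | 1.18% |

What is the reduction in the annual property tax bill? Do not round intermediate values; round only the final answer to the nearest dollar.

Old assessed value = $284,000 × 0.16 = $45,440
New assessed value = $191,700 × 0.16 = $30,672
Combined rate = 0.0045 + 0.00249 + 0.0026 + 0.0118 = 0.02139
Old tax = $45,440 × 0.02139 = $971.9616
New tax = $30,672 × 0.02139 = $656.07408
Reduction = $971.9616 − $656.07408 = $315.88752

$316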